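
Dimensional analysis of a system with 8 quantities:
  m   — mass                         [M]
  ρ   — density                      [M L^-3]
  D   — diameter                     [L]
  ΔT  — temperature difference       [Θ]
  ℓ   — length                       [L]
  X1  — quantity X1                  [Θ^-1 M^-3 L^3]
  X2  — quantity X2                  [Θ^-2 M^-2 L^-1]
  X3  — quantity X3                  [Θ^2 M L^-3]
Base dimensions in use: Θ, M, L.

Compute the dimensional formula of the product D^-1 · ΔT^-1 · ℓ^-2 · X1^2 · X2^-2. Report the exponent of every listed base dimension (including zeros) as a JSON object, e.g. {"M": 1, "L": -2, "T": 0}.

{"Θ": 1, "M": -2, "L": 5}

Write exponents as rows Θ,M,L / cols m,ρ,D,ΔT,ℓ,X1,X2,X3:
  Θ: [ 0  0  0  1  0 -1 -2  2]
  M: [ 1  1  0  0  0 -3 -2  1]
  L: [ 0 -3  1  0  1  3 -1 -3]
  [Θ]: (-1)·0+(-1)·1+(-2)·0+(2)·-1+(-2)·-2 = 1
  [M]: (-1)·0+(-1)·0+(-2)·0+(2)·-3+(-2)·-2 = -2
  [L]: (-1)·1+(-1)·0+(-2)·1+(2)·3+(-2)·-1 = 5
⇒ Θ M^-2 L^5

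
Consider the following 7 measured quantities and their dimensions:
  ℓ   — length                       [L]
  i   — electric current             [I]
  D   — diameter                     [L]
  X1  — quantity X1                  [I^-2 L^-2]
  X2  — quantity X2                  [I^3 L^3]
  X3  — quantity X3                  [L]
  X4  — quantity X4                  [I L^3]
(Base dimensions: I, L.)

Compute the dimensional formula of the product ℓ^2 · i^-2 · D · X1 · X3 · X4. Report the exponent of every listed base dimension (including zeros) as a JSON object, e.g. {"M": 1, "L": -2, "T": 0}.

{"I": -3, "L": 5}

Write exponents as rows I,L / cols ℓ,i,D,X1,X2,X3,X4:
  I: [ 0  1  0 -2  3  0  1]
  L: [ 1  0  1 -2  3  1  3]
  [I]: (2)·0+(-2)·1+(1)·0+(1)·-2+(1)·0+(1)·1 = -3
  [L]: (2)·1+(-2)·0+(1)·1+(1)·-2+(1)·1+(1)·3 = 5
⇒ I^-3 L^5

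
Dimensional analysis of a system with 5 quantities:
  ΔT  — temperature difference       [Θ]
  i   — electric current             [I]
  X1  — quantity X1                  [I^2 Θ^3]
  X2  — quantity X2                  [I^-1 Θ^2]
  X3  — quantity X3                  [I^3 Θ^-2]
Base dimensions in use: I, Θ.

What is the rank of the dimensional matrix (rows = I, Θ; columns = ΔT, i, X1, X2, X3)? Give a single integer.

Write exponents as rows I,Θ / cols ΔT,i,X1,X2,X3:
  I: [ 0  1  2 -1  3]
  Θ: [ 1  0  3  2 -2]
RREF → pivots at {ΔT,i} ⇒ r = 2

2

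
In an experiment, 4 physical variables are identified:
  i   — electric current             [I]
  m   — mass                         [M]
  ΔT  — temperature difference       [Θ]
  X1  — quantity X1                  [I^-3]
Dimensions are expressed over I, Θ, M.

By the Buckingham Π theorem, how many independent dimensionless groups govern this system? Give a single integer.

Dimensional matrix (I×Θ×M by i×m×ΔT×X1):
  I: [ 1  0  0 -3]
  Θ: [ 0  0  1  0]
  M: [ 0  1  0  0]
RREF → pivots at {i,m,ΔT} ⇒ r = 3
n=4, r=3 ⇒ 1 dimensionless group

1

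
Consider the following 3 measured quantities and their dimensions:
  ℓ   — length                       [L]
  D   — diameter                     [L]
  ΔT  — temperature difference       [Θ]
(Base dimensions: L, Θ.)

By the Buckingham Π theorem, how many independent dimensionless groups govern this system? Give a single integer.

Write exponents as rows L,Θ / cols ℓ,D,ΔT:
  L: [ 1  1  0]
  Θ: [ 0  0  1]
Row reduction gives pivot columns ℓ,ΔT; rank = 2
Π count = n − r = 3 − 2 = 1

1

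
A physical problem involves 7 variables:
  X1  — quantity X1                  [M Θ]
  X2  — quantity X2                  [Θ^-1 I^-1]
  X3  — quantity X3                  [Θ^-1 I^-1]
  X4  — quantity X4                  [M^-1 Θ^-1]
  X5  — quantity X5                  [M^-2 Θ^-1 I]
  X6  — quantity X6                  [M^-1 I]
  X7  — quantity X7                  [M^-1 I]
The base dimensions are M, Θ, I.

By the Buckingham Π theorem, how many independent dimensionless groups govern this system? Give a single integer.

Dimensional matrix (M×Θ×I by X1×X2×X3×X4×X5×X6×X7):
  M: [ 1  0  0 -1 -2 -1 -1]
  Θ: [ 1 -1 -1 -1 -1  0  0]
  I: [ 0 -1 -1  0  1  1  1]
Row reduction gives pivot columns X1,X2; rank = 2
Π count = n − r = 7 − 2 = 5

5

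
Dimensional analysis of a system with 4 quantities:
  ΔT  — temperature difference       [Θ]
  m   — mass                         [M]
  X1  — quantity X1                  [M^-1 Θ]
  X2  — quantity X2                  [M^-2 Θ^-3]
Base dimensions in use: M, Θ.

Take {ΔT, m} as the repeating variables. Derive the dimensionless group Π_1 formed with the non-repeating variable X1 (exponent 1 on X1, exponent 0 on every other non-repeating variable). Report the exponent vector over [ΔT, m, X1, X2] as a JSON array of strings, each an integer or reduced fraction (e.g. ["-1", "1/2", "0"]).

["-1", "1", "1", "0"]

Exponent matrix [M,Θ] × [ΔT,m,X1,X2]:
  M: [ 0  1 -1 -2]
  Θ: [ 1  0  1 -3]
RREF → pivots at {ΔT,m} ⇒ r = 2
Repeat: ΔT,m; free: X1,X2
RREF:
  r0: [   1    0    1   -3]
  r1: [   0    1   -1   -2]
Fix exponent of X1 at 1, X2 at 0; solve each RREF row for its pivot's exponent:
  r0: exp(ΔT) + (1)·1 = 0 ⇒ exp(ΔT) = -1
  r1: exp(m) + (-1)·1 = 0 ⇒ exp(m) = 1
Π_1 = ΔT^-1 · m · X1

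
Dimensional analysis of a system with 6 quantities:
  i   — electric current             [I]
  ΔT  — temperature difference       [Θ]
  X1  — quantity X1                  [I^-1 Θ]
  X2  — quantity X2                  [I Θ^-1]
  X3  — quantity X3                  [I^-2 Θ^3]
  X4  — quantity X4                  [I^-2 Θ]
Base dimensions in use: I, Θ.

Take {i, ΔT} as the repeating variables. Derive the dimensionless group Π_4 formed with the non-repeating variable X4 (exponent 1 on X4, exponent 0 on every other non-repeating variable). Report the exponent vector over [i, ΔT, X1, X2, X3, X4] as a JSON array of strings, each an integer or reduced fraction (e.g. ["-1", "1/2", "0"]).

["2", "-1", "0", "0", "0", "1"]

Write exponents as rows I,Θ / cols i,ΔT,X1,X2,X3,X4:
  I: [ 1  0 -1  1 -2 -2]
  Θ: [ 0  1  1 -1  3  1]
RREF → pivots at {i,ΔT} ⇒ r = 2
Repeat: i,ΔT; free: X1,X2,X3,X4
RREF:
  r0: [   1    0   -1    1   -2   -2]
  r1: [   0    1    1   -1    3    1]
Fix exponent of X4 at 1, X1 at 0, X2 at 0, X3 at 0; solve each RREF row for its pivot's exponent:
  r0: exp(i) + (-2)·1 = 0 ⇒ exp(i) = 2
  r1: exp(ΔT) + (1)·1 = 0 ⇒ exp(ΔT) = -1
Π_4 = i^2 · ΔT^-1 · X4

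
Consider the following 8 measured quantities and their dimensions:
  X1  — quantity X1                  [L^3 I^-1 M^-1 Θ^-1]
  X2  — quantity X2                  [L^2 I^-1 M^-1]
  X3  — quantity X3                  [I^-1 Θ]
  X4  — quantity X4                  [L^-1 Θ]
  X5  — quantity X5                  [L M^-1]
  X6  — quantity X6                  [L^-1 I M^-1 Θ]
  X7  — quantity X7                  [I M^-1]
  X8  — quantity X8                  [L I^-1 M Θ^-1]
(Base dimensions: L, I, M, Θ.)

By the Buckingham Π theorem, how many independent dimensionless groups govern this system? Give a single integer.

5

Exponent matrix [L,I,M,Θ] × [X1,X2,X3,X4,X5,X6,X7,X8]:
  L: [ 3  2  0 -1  1 -1  0  1]
  I: [-1 -1 -1  0  0  1  1 -1]
  M: [-1 -1  0  0 -1 -1 -1  1]
  Θ: [-1  0  1  1  0  1  0 -1]
RREF → pivots at {X1,X2,X3} ⇒ r = 3
Π count = n − r = 8 − 3 = 5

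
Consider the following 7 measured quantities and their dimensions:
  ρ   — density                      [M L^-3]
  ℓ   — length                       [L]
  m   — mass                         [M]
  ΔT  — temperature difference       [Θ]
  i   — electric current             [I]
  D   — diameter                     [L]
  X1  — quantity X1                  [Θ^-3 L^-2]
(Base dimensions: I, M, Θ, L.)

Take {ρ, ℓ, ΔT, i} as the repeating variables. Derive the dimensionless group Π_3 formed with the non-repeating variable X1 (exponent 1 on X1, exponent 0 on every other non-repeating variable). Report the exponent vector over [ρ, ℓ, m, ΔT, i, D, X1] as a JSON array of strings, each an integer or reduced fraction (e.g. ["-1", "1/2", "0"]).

["0", "2", "0", "3", "0", "0", "1"]

Dimensional matrix (I×M×Θ×L by ρ×ℓ×m×ΔT×i×D×X1):
  I: [ 0  0  0  0  1  0  0]
  M: [ 1  0  1  0  0  0  0]
  Θ: [ 0  0  0  1  0  0 -3]
  L: [-3  1  0  0  0  1 -2]
Echelon form has 4 nonzero rows (pivots: ρ,ℓ,ΔT,i)
Repeat: ρ,ℓ,ΔT,i; free: m,D,X1
RREF:
  r0: [   1    0    1    0    0    0    0]
  r1: [   0    1    3    0    0    1   -2]
  r2: [   0    0    0    1    0    0   -3]
  r3: [   0    0    0    0    1    0    0]
Fix exponent of X1 at 1, m at 0, D at 0; solve each RREF row for its pivot's exponent:
  r0: exp(ρ) + (0)·1 = 0 ⇒ exp(ρ) = 0
  r1: exp(ℓ) + (-2)·1 = 0 ⇒ exp(ℓ) = 2
  r2: exp(ΔT) + (-3)·1 = 0 ⇒ exp(ΔT) = 3
  r3: exp(i) + (0)·1 = 0 ⇒ exp(i) = 0
Π_3 = ℓ^2 · ΔT^3 · X1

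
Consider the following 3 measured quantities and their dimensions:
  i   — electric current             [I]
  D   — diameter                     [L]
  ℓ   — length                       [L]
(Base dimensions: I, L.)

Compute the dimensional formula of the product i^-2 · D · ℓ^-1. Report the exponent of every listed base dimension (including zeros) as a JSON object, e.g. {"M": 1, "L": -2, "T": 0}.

{"I": -2, "L": 0}

Write exponents as rows I,L / cols i,D,ℓ:
  I: [ 1  0  0]
  L: [ 0  1  1]
  [I]: (-2)·1+(1)·0+(-1)·0 = -2
  [L]: (-2)·0+(1)·1+(-1)·1 = 0
⇒ I^-2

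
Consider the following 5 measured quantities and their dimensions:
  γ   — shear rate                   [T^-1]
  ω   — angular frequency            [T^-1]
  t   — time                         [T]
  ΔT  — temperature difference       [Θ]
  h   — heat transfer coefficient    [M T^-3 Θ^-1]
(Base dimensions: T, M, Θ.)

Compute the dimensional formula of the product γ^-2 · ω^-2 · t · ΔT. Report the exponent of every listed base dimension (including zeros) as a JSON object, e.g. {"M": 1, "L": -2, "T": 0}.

{"T": 5, "M": 0, "Θ": 1}

Write exponents as rows T,M,Θ / cols γ,ω,t,ΔT,h:
  T: [-1 -1  1  0 -3]
  M: [ 0  0  0  0  1]
  Θ: [ 0  0  0  1 -1]
  [T]: (-2)·-1+(-2)·-1+(1)·1+(1)·0 = 5
  [M]: (-2)·0+(-2)·0+(1)·0+(1)·0 = 0
  [Θ]: (-2)·0+(-2)·0+(1)·0+(1)·1 = 1
⇒ T^5 Θ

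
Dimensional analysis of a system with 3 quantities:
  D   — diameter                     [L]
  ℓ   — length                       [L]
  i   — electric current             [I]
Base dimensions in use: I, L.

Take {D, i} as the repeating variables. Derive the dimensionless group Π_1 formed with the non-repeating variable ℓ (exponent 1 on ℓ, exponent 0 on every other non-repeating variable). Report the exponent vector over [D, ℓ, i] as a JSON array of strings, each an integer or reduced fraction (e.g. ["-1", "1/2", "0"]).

Write exponents as rows I,L / cols D,ℓ,i:
  I: [ 0  0  1]
  L: [ 1  1  0]
Echelon form has 2 nonzero rows (pivots: D,i)
Repeat: D,i; free: ℓ
RREF:
  r0: [   1    1    0]
  r1: [   0    0    1]
Fix exponent of ℓ at 1; solve each RREF row for its pivot's exponent:
  r0: exp(D) + (1)·1 = 0 ⇒ exp(D) = -1
  r1: exp(i) + (0)·1 = 0 ⇒ exp(i) = 0
Π_1 = D^-1 · ℓ

["-1", "1", "0"]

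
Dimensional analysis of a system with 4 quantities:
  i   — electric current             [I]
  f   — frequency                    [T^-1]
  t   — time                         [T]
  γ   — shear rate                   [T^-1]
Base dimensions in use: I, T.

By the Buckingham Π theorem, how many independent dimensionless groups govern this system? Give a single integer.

Dimensional matrix (I×T by i×f×t×γ):
  I: [ 1  0  0  0]
  T: [ 0 -1  1 -1]
Row reduction gives pivot columns i,f; rank = 2
n=4, r=2 ⇒ 2 dimensionless groups

2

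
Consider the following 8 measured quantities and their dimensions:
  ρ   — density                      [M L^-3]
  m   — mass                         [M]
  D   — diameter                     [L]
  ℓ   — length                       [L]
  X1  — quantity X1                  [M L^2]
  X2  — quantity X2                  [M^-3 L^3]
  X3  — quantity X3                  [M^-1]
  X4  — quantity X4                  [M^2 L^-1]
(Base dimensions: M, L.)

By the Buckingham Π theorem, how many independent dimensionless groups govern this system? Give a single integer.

Dimensional matrix (M×L by ρ×m×D×ℓ×X1×X2×X3×X4):
  M: [ 1  1  0  0  1 -3 -1  2]
  L: [-3  0  1  1  2  3  0 -1]
Row reduction gives pivot columns ρ,m; rank = 2
n=8, r=2 ⇒ 6 dimensionless groups

6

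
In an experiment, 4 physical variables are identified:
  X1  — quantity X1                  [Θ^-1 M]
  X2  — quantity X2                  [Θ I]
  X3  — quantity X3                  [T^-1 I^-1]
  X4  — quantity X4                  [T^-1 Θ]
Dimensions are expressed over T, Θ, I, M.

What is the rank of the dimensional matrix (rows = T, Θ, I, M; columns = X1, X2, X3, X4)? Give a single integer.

Exponent matrix [T,Θ,I,M] × [X1,X2,X3,X4]:
  T: [ 0  0 -1 -1]
  Θ: [-1  1  0  1]
  I: [ 0  1 -1  0]
  M: [ 1  0  0  0]
Row reduction gives pivot columns X1,X2,X3; rank = 3

3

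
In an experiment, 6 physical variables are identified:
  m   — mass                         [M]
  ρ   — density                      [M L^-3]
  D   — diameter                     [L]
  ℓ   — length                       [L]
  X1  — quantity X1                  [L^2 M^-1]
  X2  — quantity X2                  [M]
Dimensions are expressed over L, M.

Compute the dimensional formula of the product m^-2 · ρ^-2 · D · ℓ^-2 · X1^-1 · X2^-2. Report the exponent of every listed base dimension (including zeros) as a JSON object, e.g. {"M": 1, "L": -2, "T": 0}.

{"L": 3, "M": -5}

Exponent matrix [L,M] × [m,ρ,D,ℓ,X1,X2]:
  L: [ 0 -3  1  1  2  0]
  M: [ 1  1  0  0 -1  1]
  [L]: (-2)·0+(-2)·-3+(1)·1+(-2)·1+(-1)·2+(-2)·0 = 3
  [M]: (-2)·1+(-2)·1+(1)·0+(-2)·0+(-1)·-1+(-2)·1 = -5
⇒ L^3 M^-5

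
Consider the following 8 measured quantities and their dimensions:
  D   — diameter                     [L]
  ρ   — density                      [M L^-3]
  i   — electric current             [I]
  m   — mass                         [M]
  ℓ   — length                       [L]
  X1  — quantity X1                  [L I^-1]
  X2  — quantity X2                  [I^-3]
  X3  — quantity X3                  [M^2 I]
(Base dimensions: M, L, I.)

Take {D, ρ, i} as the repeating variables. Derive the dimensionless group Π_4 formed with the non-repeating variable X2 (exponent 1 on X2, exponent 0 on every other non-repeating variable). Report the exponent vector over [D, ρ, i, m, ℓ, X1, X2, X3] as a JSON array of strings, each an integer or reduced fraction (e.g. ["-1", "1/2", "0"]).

Write exponents as rows M,L,I / cols D,ρ,i,m,ℓ,X1,X2,X3:
  M: [ 0  1  0  1  0  0  0  2]
  L: [ 1 -3  0  0  1  1  0  0]
  I: [ 0  0  1  0  0 -1 -3  1]
RREF → pivots at {D,ρ,i} ⇒ r = 3
Pivot set = {D,ρ,i}, free = {m,ℓ,X1,X2,X3}
RREF:
  r0: [   1    0    0    3    1    1    0    6]
  r1: [   0    1    0    1    0    0    0    2]
  r2: [   0    0    1    0    0   -1   -3    1]
Fix exponent of X2 at 1, m at 0, ℓ at 0, X1 at 0, X3 at 0; solve each RREF row for its pivot's exponent:
  r0: exp(D) + (0)·1 = 0 ⇒ exp(D) = 0
  r1: exp(ρ) + (0)·1 = 0 ⇒ exp(ρ) = 0
  r2: exp(i) + (-3)·1 = 0 ⇒ exp(i) = 3
Π_4 = i^3 · X2

["0", "0", "3", "0", "0", "0", "1", "0"]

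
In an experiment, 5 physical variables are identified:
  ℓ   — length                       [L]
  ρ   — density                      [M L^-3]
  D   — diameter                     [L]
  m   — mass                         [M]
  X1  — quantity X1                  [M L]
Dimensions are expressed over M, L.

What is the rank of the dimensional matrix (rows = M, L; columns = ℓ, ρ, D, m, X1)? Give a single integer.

2

Dimensional matrix (M×L by ℓ×ρ×D×m×X1):
  M: [ 0  1  0  1  1]
  L: [ 1 -3  1  0  1]
RREF → pivots at {ℓ,ρ} ⇒ r = 2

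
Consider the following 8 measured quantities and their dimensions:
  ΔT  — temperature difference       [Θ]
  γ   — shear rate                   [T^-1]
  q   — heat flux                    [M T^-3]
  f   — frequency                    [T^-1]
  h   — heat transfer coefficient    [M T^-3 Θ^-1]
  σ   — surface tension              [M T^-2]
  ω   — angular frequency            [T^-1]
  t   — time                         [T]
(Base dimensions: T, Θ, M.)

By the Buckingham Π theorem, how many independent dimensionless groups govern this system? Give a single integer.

5

Exponent matrix [T,Θ,M] × [ΔT,γ,q,f,h,σ,ω,t]:
  T: [ 0 -1 -3 -1 -3 -2 -1  1]
  Θ: [ 1  0  0  0 -1  0  0  0]
  M: [ 0  0  1  0  1  1  0  0]
Row reduction gives pivot columns ΔT,γ,q; rank = 3
8 vars − rank 3 = 5 Π groups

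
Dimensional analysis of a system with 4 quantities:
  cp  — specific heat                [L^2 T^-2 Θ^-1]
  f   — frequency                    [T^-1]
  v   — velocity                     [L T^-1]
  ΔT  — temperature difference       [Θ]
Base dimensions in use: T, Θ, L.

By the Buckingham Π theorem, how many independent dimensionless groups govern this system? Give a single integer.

Write exponents as rows T,Θ,L / cols cp,f,v,ΔT:
  T: [-2 -1 -1  0]
  Θ: [-1  0  0  1]
  L: [ 2  0  1  0]
RREF → pivots at {cp,f,v} ⇒ r = 3
Π count = n − r = 4 − 3 = 1

1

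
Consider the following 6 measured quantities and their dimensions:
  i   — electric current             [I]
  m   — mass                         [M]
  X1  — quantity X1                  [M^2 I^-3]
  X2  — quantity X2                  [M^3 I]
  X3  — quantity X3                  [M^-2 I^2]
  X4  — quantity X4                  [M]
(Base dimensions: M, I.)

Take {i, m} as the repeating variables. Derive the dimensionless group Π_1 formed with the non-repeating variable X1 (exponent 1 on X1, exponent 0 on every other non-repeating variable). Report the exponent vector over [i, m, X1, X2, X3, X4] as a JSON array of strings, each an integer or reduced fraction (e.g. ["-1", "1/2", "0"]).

Dimensional matrix (M×I by i×m×X1×X2×X3×X4):
  M: [ 0  1  2  3 -2  1]
  I: [ 1  0 -3  1  2  0]
RREF → pivots at {i,m} ⇒ r = 2
Pivot set = {i,m}, free = {X1,X2,X3,X4}
RREF:
  r0: [   1    0   -3    1    2    0]
  r1: [   0    1    2    3   -2    1]
Fix exponent of X1 at 1, X2 at 0, X3 at 0, X4 at 0; solve each RREF row for its pivot's exponent:
  r0: exp(i) + (-3)·1 = 0 ⇒ exp(i) = 3
  r1: exp(m) + (2)·1 = 0 ⇒ exp(m) = -2
Π_1 = i^3 · m^-2 · X1

["3", "-2", "1", "0", "0", "0"]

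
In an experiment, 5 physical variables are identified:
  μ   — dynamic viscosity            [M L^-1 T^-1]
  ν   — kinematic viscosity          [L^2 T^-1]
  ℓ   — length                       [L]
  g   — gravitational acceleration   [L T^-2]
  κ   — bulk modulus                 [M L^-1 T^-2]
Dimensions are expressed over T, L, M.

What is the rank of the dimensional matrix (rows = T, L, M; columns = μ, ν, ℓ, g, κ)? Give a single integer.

3

Write exponents as rows T,L,M / cols μ,ν,ℓ,g,κ:
  T: [-1 -1  0 -2 -2]
  L: [-1  2  1  1 -1]
  M: [ 1  0  0  0  1]
Echelon form has 3 nonzero rows (pivots: μ,ν,ℓ)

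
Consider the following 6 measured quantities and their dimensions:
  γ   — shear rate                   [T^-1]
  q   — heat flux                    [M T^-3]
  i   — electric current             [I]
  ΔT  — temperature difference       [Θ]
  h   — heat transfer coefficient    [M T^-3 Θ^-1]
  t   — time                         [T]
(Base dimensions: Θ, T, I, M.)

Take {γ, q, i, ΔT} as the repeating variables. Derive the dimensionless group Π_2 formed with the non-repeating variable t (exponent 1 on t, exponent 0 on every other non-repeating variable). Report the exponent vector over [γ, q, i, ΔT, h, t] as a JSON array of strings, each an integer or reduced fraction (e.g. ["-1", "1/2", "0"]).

["1", "0", "0", "0", "0", "1"]

Exponent matrix [Θ,T,I,M] × [γ,q,i,ΔT,h,t]:
  Θ: [ 0  0  0  1 -1  0]
  T: [-1 -3  0  0 -3  1]
  I: [ 0  0  1  0  0  0]
  M: [ 0  1  0  0  1  0]
Echelon form has 4 nonzero rows (pivots: γ,q,i,ΔT)
Pivot set = {γ,q,i,ΔT}, free = {h,t}
RREF:
  r0: [   1    0    0    0    0   -1]
  r1: [   0    1    0    0    1    0]
  r2: [   0    0    1    0    0    0]
  r3: [   0    0    0    1   -1    0]
Fix exponent of t at 1, h at 0; solve each RREF row for its pivot's exponent:
  r0: exp(γ) + (-1)·1 = 0 ⇒ exp(γ) = 1
  r1: exp(q) + (0)·1 = 0 ⇒ exp(q) = 0
  r2: exp(i) + (0)·1 = 0 ⇒ exp(i) = 0
  r3: exp(ΔT) + (0)·1 = 0 ⇒ exp(ΔT) = 0
Π_2 = γ · t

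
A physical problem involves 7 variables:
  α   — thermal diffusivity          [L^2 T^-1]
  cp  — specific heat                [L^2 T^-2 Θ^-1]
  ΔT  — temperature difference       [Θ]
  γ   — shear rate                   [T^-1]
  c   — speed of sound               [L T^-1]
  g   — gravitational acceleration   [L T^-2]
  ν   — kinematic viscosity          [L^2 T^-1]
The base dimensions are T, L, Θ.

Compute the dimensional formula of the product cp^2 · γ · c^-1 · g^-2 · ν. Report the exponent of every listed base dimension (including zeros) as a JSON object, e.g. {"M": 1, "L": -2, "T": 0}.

Dimensional matrix (T×L×Θ by α×cp×ΔT×γ×c×g×ν):
  T: [-1 -2  0 -1 -1 -2 -1]
  L: [ 2  2  0  0  1  1  2]
  Θ: [ 0 -1  1  0  0  0  0]
  [T]: (2)·-2+(1)·-1+(-1)·-1+(-2)·-2+(1)·-1 = -1
  [L]: (2)·2+(1)·0+(-1)·1+(-2)·1+(1)·2 = 3
  [Θ]: (2)·-1+(1)·0+(-1)·0+(-2)·0+(1)·0 = -2
⇒ T^-1 L^3 Θ^-2

{"T": -1, "L": 3, "Θ": -2}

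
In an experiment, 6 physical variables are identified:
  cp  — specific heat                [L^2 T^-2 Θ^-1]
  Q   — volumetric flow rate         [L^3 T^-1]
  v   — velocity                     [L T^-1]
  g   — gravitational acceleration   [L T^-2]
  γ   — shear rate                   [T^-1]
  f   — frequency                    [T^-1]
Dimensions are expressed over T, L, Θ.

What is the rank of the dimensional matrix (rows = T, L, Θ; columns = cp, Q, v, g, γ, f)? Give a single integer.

3

Dimensional matrix (T×L×Θ by cp×Q×v×g×γ×f):
  T: [-2 -1 -1 -2 -1 -1]
  L: [ 2  3  1  1  0  0]
  Θ: [-1  0  0  0  0  0]
Row reduction gives pivot columns cp,Q,v; rank = 3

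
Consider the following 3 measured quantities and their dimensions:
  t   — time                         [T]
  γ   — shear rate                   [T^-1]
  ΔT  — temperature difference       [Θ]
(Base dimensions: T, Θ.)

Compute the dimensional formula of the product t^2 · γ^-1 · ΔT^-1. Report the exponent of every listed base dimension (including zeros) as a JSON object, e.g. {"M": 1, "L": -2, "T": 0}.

Write exponents as rows T,Θ / cols t,γ,ΔT:
  T: [ 1 -1  0]
  Θ: [ 0  0  1]
  [T]: (2)·1+(-1)·-1+(-1)·0 = 3
  [Θ]: (2)·0+(-1)·0+(-1)·1 = -1
⇒ T^3 Θ^-1

{"T": 3, "Θ": -1}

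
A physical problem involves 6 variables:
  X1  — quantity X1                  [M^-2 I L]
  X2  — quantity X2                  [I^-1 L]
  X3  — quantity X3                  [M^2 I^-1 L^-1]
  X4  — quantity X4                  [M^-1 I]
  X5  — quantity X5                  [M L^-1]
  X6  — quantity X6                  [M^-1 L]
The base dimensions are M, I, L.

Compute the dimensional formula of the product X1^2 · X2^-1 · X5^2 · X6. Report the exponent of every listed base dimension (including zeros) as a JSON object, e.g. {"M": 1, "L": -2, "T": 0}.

Exponent matrix [M,I,L] × [X1,X2,X3,X4,X5,X6]:
  M: [-2  0  2 -1  1 -1]
  I: [ 1 -1 -1  1  0  0]
  L: [ 1  1 -1  0 -1  1]
  [M]: (2)·-2+(-1)·0+(2)·1+(1)·-1 = -3
  [I]: (2)·1+(-1)·-1+(2)·0+(1)·0 = 3
  [L]: (2)·1+(-1)·1+(2)·-1+(1)·1 = 0
⇒ M^-3 I^3

{"M": -3, "I": 3, "L": 0}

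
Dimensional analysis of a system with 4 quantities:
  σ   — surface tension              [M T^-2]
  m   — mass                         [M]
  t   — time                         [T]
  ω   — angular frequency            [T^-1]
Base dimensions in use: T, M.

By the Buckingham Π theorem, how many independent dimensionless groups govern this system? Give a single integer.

Write exponents as rows T,M / cols σ,m,t,ω:
  T: [-2  0  1 -1]
  M: [ 1  1  0  0]
Echelon form has 2 nonzero rows (pivots: σ,m)
Π count = n − r = 4 − 2 = 2

2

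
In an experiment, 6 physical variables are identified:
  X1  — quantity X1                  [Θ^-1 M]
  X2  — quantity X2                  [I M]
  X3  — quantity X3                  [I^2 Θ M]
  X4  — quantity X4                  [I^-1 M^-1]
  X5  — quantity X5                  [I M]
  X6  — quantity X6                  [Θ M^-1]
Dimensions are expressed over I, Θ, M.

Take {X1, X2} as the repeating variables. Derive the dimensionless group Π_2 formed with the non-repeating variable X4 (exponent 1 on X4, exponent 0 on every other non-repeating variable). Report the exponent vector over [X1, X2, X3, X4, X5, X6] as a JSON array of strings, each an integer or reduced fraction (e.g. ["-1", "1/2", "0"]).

Exponent matrix [I,Θ,M] × [X1,X2,X3,X4,X5,X6]:
  I: [ 0  1  2 -1  1  0]
  Θ: [-1  0  1  0  0  1]
  M: [ 1  1  1 -1  1 -1]
Row reduction gives pivot columns X1,X2; rank = 2
Pivot set = {X1,X2}, free = {X3,X4,X5,X6}
RREF:
  r0: [   1    0   -1    0    0   -1]
  r1: [   0    1    2   -1    1    0]
  r2: [   0    0    0    0    0    0]
Fix exponent of X4 at 1, X3 at 0, X5 at 0, X6 at 0; solve each RREF row for its pivot's exponent:
  r0: exp(X1) + (0)·1 = 0 ⇒ exp(X1) = 0
  r1: exp(X2) + (-1)·1 = 0 ⇒ exp(X2) = 1
Π_2 = X2 · X4

["0", "1", "0", "1", "0", "0"]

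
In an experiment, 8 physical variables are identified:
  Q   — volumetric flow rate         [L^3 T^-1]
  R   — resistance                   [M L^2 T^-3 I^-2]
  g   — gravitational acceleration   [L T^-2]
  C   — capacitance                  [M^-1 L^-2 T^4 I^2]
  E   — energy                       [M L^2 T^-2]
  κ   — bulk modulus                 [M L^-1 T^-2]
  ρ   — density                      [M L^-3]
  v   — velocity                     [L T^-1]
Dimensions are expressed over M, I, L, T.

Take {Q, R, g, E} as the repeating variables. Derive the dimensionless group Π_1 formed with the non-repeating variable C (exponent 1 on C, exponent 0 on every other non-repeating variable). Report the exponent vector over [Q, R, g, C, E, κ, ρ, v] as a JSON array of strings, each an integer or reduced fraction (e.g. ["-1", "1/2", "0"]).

["-1/5", "1", "3/5", "1", "0", "0", "0", "0"]

Dimensional matrix (M×I×L×T by Q×R×g×C×E×κ×ρ×v):
  M: [ 0  1  0 -1  1  1  1  0]
  I: [ 0 -2  0  2  0  0  0  0]
  L: [ 3  2  1 -2  2 -1 -3  1]
  T: [-1 -3 -2  4 -2 -2  0 -1]
RREF → pivots at {Q,R,g,E} ⇒ r = 4
Repeat: Q,R,g,E; free: C,κ,ρ,v
RREF:
  r0: [   1    0    0  1/5    0 -6/5 -8/5  1/5]
  r1: [   0    1    0   -1    0    0    0    0]
  r2: [   0    0    1 -3/5    0  3/5 -1/5  2/5]
  r3: [   0    0    0    0    1    1    1    0]
Fix exponent of C at 1, κ at 0, ρ at 0, v at 0; solve each RREF row for its pivot's exponent:
  r0: exp(Q) + (1/5)·1 = 0 ⇒ exp(Q) = -1/5
  r1: exp(R) + (-1)·1 = 0 ⇒ exp(R) = 1
  r2: exp(g) + (-3/5)·1 = 0 ⇒ exp(g) = 3/5
  r3: exp(E) + (0)·1 = 0 ⇒ exp(E) = 0
Π_1 = Q^(-1/5) · R · g^(3/5) · C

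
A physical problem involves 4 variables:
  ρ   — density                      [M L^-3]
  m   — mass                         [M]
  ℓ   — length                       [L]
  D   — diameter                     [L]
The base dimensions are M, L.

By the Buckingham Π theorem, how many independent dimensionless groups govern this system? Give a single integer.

2

Dimensional matrix (M×L by ρ×m×ℓ×D):
  M: [ 1  1  0  0]
  L: [-3  0  1  1]
Row reduction gives pivot columns ρ,m; rank = 2
Π count = n − r = 4 − 2 = 2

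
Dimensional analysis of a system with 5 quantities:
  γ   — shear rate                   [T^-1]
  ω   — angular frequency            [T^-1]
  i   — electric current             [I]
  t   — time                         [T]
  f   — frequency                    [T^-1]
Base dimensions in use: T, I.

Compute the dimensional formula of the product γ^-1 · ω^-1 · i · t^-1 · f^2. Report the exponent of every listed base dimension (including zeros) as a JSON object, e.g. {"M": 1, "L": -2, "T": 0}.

{"T": -1, "I": 1}

Dimensional matrix (T×I by γ×ω×i×t×f):
  T: [-1 -1  0  1 -1]
  I: [ 0  0  1  0  0]
  [T]: (-1)·-1+(-1)·-1+(1)·0+(-1)·1+(2)·-1 = -1
  [I]: (-1)·0+(-1)·0+(1)·1+(-1)·0+(2)·0 = 1
⇒ T^-1 I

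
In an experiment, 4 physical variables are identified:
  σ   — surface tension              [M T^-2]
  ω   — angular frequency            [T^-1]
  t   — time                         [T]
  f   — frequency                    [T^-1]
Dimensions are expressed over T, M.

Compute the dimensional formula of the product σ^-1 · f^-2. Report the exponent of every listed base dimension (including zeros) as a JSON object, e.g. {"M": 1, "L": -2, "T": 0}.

{"T": 4, "M": -1}

Dimensional matrix (T×M by σ×ω×t×f):
  T: [-2 -1  1 -1]
  M: [ 1  0  0  0]
  [T]: (-1)·-2+(-2)·-1 = 4
  [M]: (-1)·1+(-2)·0 = -1
⇒ T^4 M^-1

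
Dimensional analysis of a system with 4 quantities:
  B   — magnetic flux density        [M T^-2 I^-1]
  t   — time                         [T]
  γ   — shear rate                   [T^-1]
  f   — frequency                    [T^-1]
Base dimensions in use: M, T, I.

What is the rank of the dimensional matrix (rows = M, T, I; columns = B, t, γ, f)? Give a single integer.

2

Write exponents as rows M,T,I / cols B,t,γ,f:
  M: [ 1  0  0  0]
  T: [-2  1 -1 -1]
  I: [-1  0  0  0]
RREF → pivots at {B,t} ⇒ r = 2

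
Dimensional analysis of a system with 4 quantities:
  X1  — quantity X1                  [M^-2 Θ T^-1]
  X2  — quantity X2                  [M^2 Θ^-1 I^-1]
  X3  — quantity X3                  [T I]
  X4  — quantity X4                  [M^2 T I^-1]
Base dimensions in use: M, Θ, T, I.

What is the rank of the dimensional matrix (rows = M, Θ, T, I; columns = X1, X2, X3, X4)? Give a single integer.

3

Dimensional matrix (M×Θ×T×I by X1×X2×X3×X4):
  M: [-2  2  0  2]
  Θ: [ 1 -1  0  0]
  T: [-1  0  1  1]
  I: [ 0 -1  1 -1]
Echelon form has 3 nonzero rows (pivots: X1,X2,X4)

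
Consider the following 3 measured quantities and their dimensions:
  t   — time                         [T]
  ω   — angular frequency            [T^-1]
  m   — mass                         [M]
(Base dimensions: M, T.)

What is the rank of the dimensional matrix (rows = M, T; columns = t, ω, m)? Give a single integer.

Dimensional matrix (M×T by t×ω×m):
  M: [ 0  0  1]
  T: [ 1 -1  0]
RREF → pivots at {t,m} ⇒ r = 2

2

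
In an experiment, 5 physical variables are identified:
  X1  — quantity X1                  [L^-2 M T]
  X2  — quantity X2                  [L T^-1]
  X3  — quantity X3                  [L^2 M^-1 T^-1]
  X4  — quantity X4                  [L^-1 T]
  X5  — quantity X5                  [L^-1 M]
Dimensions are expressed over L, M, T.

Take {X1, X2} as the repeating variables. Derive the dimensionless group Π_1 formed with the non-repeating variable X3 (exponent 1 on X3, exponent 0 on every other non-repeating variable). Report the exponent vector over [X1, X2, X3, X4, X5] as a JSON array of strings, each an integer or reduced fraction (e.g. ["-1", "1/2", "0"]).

["1", "0", "1", "0", "0"]

Exponent matrix [L,M,T] × [X1,X2,X3,X4,X5]:
  L: [-2  1  2 -1 -1]
  M: [ 1  0 -1  0  1]
  T: [ 1 -1 -1  1  0]
Row reduction gives pivot columns X1,X2; rank = 2
Pivot set = {X1,X2}, free = {X3,X4,X5}
RREF:
  r0: [   1    0   -1    0    1]
  r1: [   0    1    0   -1    1]
  r2: [   0    0    0    0    0]
Fix exponent of X3 at 1, X4 at 0, X5 at 0; solve each RREF row for its pivot's exponent:
  r0: exp(X1) + (-1)·1 = 0 ⇒ exp(X1) = 1
  r1: exp(X2) + (0)·1 = 0 ⇒ exp(X2) = 0
Π_1 = X1 · X3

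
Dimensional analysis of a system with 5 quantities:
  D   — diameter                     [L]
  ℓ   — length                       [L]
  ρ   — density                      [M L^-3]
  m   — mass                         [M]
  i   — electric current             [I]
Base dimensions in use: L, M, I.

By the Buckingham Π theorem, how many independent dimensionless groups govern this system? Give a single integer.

Write exponents as rows L,M,I / cols D,ℓ,ρ,m,i:
  L: [ 1  1 -3  0  0]
  M: [ 0  0  1  1  0]
  I: [ 0  0  0  0  1]
Row reduction gives pivot columns D,ρ,i; rank = 3
Π count = n − r = 5 − 3 = 2

2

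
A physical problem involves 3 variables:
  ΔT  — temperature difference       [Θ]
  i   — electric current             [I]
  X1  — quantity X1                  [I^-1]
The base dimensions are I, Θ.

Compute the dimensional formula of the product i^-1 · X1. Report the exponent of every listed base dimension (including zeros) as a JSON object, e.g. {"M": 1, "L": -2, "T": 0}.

{"I": -2, "Θ": 0}

Write exponents as rows I,Θ / cols ΔT,i,X1:
  I: [ 0  1 -1]
  Θ: [ 1  0  0]
  [I]: (-1)·1+(1)·-1 = -2
  [Θ]: (-1)·0+(1)·0 = 0
⇒ I^-2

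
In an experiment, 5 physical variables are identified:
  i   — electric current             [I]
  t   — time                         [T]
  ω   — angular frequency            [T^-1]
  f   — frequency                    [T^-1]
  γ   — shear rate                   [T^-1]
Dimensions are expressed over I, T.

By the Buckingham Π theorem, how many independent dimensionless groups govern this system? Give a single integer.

Dimensional matrix (I×T by i×t×ω×f×γ):
  I: [ 1  0  0  0  0]
  T: [ 0  1 -1 -1 -1]
Row reduction gives pivot columns i,t; rank = 2
5 vars − rank 2 = 3 Π groups

3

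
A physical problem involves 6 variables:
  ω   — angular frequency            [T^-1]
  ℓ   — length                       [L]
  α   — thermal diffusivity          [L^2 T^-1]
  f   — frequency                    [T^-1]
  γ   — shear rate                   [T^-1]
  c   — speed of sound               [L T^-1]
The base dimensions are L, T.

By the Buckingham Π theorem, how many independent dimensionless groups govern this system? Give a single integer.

4

Write exponents as rows L,T / cols ω,ℓ,α,f,γ,c:
  L: [ 0  1  2  0  0  1]
  T: [-1  0 -1 -1 -1 -1]
Row reduction gives pivot columns ω,ℓ; rank = 2
6 vars − rank 2 = 4 Π groups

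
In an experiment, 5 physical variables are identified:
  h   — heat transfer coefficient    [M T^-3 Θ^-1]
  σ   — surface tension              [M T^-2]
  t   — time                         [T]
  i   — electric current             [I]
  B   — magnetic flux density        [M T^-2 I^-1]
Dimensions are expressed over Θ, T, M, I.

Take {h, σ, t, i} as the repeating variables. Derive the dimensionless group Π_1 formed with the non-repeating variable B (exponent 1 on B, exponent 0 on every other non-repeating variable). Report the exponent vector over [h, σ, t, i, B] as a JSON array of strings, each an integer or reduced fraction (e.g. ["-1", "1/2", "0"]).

["0", "-1", "0", "1", "1"]

Exponent matrix [Θ,T,M,I] × [h,σ,t,i,B]:
  Θ: [-1  0  0  0  0]
  T: [-3 -2  1  0 -2]
  M: [ 1  1  0  0  1]
  I: [ 0  0  0  1 -1]
Echelon form has 4 nonzero rows (pivots: h,σ,t,i)
Repeat: h,σ,t,i; free: B
RREF:
  r0: [   1    0    0    0    0]
  r1: [   0    1    0    0    1]
  r2: [   0    0    1    0    0]
  r3: [   0    0    0    1   -1]
Fix exponent of B at 1; solve each RREF row for its pivot's exponent:
  r0: exp(h) + (0)·1 = 0 ⇒ exp(h) = 0
  r1: exp(σ) + (1)·1 = 0 ⇒ exp(σ) = -1
  r2: exp(t) + (0)·1 = 0 ⇒ exp(t) = 0
  r3: exp(i) + (-1)·1 = 0 ⇒ exp(i) = 1
Π_1 = σ^-1 · i · B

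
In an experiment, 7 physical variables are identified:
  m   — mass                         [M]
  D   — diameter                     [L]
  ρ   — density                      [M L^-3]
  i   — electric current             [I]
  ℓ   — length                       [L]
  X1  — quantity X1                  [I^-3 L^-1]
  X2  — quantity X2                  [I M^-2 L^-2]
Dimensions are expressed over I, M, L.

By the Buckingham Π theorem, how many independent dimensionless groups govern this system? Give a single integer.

Write exponents as rows I,M,L / cols m,D,ρ,i,ℓ,X1,X2:
  I: [ 0  0  0  1  0 -3  1]
  M: [ 1  0  1  0  0  0 -2]
  L: [ 0  1 -3  0  1 -1 -2]
RREF → pivots at {m,D,i} ⇒ r = 3
7 vars − rank 3 = 4 Π groups

4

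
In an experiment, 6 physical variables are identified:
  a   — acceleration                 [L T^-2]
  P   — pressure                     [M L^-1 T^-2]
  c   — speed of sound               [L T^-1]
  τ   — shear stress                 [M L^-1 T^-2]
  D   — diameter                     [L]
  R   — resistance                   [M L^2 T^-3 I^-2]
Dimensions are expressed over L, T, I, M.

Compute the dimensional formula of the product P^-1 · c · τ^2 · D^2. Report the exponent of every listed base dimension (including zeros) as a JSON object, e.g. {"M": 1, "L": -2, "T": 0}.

Exponent matrix [L,T,I,M] × [a,P,c,τ,D,R]:
  L: [ 1 -1  1 -1  1  2]
  T: [-2 -2 -1 -2  0 -3]
  I: [ 0  0  0  0  0 -2]
  M: [ 0  1  0  1  0  1]
  [L]: (-1)·-1+(1)·1+(2)·-1+(2)·1 = 2
  [T]: (-1)·-2+(1)·-1+(2)·-2+(2)·0 = -3
  [I]: (-1)·0+(1)·0+(2)·0+(2)·0 = 0
  [M]: (-1)·1+(1)·0+(2)·1+(2)·0 = 1
⇒ L^2 T^-3 M

{"L": 2, "T": -3, "I": 0, "M": 1}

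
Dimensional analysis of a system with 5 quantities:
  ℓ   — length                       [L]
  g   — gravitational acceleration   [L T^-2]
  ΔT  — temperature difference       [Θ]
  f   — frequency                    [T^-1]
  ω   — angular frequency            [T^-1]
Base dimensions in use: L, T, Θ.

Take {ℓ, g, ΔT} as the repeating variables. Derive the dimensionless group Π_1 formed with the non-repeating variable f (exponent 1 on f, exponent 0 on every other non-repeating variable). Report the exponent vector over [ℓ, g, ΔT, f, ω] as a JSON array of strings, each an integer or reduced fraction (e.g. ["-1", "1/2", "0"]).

["1/2", "-1/2", "0", "1", "0"]

Exponent matrix [L,T,Θ] × [ℓ,g,ΔT,f,ω]:
  L: [ 1  1  0  0  0]
  T: [ 0 -2  0 -1 -1]
  Θ: [ 0  0  1  0  0]
RREF → pivots at {ℓ,g,ΔT} ⇒ r = 3
Repeat: ℓ,g,ΔT; free: f,ω
RREF:
  r0: [   1    0    0 -1/2 -1/2]
  r1: [   0    1    0  1/2  1/2]
  r2: [   0    0    1    0    0]
Fix exponent of f at 1, ω at 0; solve each RREF row for its pivot's exponent:
  r0: exp(ℓ) + (-1/2)·1 = 0 ⇒ exp(ℓ) = 1/2
  r1: exp(g) + (1/2)·1 = 0 ⇒ exp(g) = -1/2
  r2: exp(ΔT) + (0)·1 = 0 ⇒ exp(ΔT) = 0
Π_1 = ℓ^(1/2) · g^(-1/2) · f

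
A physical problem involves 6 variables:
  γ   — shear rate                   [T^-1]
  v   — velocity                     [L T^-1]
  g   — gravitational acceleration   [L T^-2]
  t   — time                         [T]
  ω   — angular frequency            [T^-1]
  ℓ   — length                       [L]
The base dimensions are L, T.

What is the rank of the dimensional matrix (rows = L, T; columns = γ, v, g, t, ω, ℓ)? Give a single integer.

2

Write exponents as rows L,T / cols γ,v,g,t,ω,ℓ:
  L: [ 0  1  1  0  0  1]
  T: [-1 -1 -2  1 -1  0]
Row reduction gives pivot columns γ,v; rank = 2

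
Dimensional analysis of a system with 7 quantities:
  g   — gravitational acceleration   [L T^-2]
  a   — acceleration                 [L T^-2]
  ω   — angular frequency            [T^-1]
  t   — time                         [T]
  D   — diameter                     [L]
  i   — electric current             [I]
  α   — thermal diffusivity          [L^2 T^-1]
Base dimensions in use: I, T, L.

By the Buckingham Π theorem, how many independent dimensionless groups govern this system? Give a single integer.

Dimensional matrix (I×T×L by g×a×ω×t×D×i×α):
  I: [ 0  0  0  0  0  1  0]
  T: [-2 -2 -1  1  0  0 -1]
  L: [ 1  1  0  0  1  0  2]
RREF → pivots at {g,ω,i} ⇒ r = 3
7 vars − rank 3 = 4 Π groups

4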